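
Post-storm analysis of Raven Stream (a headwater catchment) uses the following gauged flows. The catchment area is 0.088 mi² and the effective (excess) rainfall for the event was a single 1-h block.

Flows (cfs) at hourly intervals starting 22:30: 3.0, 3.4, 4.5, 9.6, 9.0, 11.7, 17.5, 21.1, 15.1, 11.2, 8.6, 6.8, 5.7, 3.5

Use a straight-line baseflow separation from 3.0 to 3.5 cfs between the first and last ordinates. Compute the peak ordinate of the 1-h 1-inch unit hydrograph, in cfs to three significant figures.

Direct runoff: 0.00, 0.36, 1.42, 6.48, 5.85, 8.51, 14.27, 17.83, 11.79, 7.85, 5.22, 3.38, 2.24, 0.00 cfs; ΣQ_DR = 85.20 cfs, peak = 17.83 cfs.
Runoff depth d = ΣQ_DR·Δt / A = 85.20 × 3600 / (0.088 mi²) = 1.500 in.
The 1-inch UH is the DRH scaled by (1 in)/d, so U_p = 17.83 × 1/1.500 = 11.9 cfs.

U_p ≈ 11.9 cfs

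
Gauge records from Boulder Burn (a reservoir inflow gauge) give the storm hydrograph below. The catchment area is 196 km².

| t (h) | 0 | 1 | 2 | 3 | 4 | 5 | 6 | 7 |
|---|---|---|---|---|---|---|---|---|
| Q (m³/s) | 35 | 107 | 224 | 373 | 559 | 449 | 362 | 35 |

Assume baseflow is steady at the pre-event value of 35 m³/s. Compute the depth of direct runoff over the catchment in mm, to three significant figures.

d ≈ 34.2 mm

Direct runoff: 0.0, 72.0, 189.0, 338.0, 524.0, 414.0, 327.0, 0.0 m³/s; ΣQ_DR = 1864 m³/s.
V = ΣQ_DR · Δt = 1864 × 3600 s = 6.710 × 10^6 m³.
Over A = 196 km², depth = V / A = 34.2 mm.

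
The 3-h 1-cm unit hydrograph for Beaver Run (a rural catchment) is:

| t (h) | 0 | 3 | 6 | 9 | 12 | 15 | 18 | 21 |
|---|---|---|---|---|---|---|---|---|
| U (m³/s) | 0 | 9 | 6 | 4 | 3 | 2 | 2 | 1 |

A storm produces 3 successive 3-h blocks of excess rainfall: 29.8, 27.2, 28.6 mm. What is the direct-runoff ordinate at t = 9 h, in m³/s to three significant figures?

By discrete convolution, Q_j = Σ (P_i / 10 mm) · U_{j−i}.
At t = 9 h (j=3): Q = (29.8/10)·4 + (27.2/10)·6 + (28.6/10)·9 = 54.0 m³/s.

Q ≈ 54.0 m³/s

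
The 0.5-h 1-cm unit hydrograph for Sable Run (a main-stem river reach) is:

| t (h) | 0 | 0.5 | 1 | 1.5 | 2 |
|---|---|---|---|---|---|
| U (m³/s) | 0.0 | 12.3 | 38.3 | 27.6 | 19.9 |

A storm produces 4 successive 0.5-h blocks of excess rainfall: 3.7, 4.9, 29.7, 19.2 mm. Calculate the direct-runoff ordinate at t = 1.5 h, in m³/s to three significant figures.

By discrete convolution, Q_j = Σ (P_i / 10 mm) · U_{j−i}.
At t = 1.5 h (j=3): Q = (3.7/10)·27.6 + (4.9/10)·38.3 + (29.7/10)·12.3 + (19.2/10)·0.0 = 65.5 m³/s.

Q ≈ 65.5 m³/s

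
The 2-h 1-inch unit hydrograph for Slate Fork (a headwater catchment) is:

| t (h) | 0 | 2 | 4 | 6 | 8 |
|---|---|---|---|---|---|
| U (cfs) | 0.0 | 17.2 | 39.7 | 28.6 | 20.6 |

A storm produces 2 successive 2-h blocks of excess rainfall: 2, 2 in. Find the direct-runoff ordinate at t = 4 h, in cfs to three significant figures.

Q ≈ 114 cfs

By discrete convolution, Q_j = Σ (P_i / 1 in) · U_{j−i}.
At t = 4 h (j=2): Q = (2/1)·39.7 + (2/1)·17.2 = 114 cfs.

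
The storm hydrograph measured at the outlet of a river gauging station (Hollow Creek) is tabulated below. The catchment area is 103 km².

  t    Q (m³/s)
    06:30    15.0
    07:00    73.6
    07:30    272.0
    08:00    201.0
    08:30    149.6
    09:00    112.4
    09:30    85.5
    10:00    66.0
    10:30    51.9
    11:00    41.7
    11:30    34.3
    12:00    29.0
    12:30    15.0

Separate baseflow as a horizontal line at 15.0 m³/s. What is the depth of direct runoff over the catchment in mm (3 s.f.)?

Direct runoff: 0.0, 58.6, 257.0, 186.0, 134.6, 97.4, 70.5, 51.0, 36.9, 26.7, 19.3, 14.0, 0.0 m³/s; ΣQ_DR = 952.0 m³/s.
V = ΣQ_DR · Δt = 952.0 × 1800 s = 1.714 × 10^6 m³.
Over A = 103 km², depth = V / A = 16.6 mm.

d ≈ 16.6 mm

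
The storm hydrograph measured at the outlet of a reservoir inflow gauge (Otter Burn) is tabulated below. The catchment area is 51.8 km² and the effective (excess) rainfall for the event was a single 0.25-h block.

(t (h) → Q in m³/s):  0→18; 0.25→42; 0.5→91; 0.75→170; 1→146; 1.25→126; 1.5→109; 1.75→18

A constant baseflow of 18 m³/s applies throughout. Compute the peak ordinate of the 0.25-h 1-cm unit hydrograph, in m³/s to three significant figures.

U_p ≈ 152 m³/s

Direct runoff: 0.0, 24.0, 73.0, 152.0, 128.0, 108.0, 91.0, 0.0 m³/s; ΣQ_DR = 576.0 m³/s, peak = 152.0 m³/s.
Runoff depth d = ΣQ_DR·Δt / A = 576.0 × 900 / (51.8 km²) = 10.01 mm.
The 1-cm UH is the DRH scaled by (10 mm)/d, so U_p = 152.0 × 10/10.01 = 152 m³/s.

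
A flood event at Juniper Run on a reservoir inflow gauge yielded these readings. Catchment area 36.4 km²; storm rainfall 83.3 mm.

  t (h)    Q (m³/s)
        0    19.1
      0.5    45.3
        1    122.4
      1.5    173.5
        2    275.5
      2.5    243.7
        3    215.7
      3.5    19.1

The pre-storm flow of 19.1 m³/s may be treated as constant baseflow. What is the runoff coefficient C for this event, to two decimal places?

C ≈ 0.57

ΣQ_DR = 961.5 m³/s; V = ΣQ_DR·Δt = 1.731 × 10^6 m³.
Runoff depth d = V / A = 47.55 mm.
C = d / P = 47.55 / 83.3 = 0.57.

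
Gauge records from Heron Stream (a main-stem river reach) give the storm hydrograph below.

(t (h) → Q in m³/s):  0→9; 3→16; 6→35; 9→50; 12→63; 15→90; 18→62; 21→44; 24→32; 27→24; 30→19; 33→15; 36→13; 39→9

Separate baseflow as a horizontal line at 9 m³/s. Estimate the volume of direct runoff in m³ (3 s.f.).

Direct-runoff ordinates (Q − Q_b): 0.0, 7.0, 26.0, 41.0, 54.0, 81.0, 53.0, 35.0, 23.0, 15.0, 10.0, 6.0, 4.0, 0.0 m³/s.
ΣQ_DR = 355.0 m³/s.
With Δt = 3 h = 10800 s, V = ΣQ_DR · Δt = 355.0 × 10800 = 3.83 × 10^6 m³.

V ≈ 3.83 × 10^6 m³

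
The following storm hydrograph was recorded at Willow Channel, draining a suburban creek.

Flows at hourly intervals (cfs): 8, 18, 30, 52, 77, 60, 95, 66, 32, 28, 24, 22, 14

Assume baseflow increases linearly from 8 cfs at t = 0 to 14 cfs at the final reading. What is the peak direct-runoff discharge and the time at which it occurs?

Q_p = 84.00 cfs at t = 6 h

Subtracting baseflow gives direct-runoff ordinates: 0.00, 9.50, 21.00, 42.50, 67.00, 49.50, 84.00, 54.50, 20.00, 15.50, 11.00, 8.50, 0.00 cfs.
The maximum is 84.00 cfs, occurring at the reading for t = 6 h.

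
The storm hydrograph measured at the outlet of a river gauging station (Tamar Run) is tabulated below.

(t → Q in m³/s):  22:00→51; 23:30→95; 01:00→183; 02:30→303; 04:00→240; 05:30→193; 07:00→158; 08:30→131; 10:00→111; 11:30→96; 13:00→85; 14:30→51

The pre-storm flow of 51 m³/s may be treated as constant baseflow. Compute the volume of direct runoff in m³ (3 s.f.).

Direct-runoff ordinates (Q − Q_b): 0.0, 44.0, 132.0, 252.0, 189.0, 142.0, 107.0, 80.0, 60.0, 45.0, 34.0, 0.0 m³/s.
ΣQ_DR = 1085 m³/s.
With Δt = 1.5 h = 5400 s, V = ΣQ_DR · Δt = 1085 × 5400 = 5.86 × 10^6 m³.

V ≈ 5.86 × 10^6 m³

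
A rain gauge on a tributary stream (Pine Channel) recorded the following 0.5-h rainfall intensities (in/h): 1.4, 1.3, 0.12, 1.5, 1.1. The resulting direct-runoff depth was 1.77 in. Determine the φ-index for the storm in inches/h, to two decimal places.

φ ≈ 0.44 in/h

Only the 4 blocks with intensity above φ contribute runoff: 1.4, 1.3, 1.5, 1.1 in/h.
Σ(I−φ)·Δt = d  ⇒  (1.4+1.3+1.5+1.1 − 4φ)·0.5 = 1.77
φ = (5.300 − 1.77/0.5) / 4 = 0.44 in/h.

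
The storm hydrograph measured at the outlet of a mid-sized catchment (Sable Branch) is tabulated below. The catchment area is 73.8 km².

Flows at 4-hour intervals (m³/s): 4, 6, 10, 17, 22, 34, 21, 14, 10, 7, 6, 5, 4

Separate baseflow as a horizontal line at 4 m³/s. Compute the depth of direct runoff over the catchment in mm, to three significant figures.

d ≈ 21.1 mm

Direct runoff: 0.0, 2.0, 6.0, 13.0, 18.0, 30.0, 17.0, 10.0, 6.0, 3.0, 2.0, 1.0, 0.0 m³/s; ΣQ_DR = 108.0 m³/s.
V = ΣQ_DR · Δt = 108.0 × 14400 s = 1.555 × 10^6 m³.
Over A = 73.8 km², depth = V / A = 21.1 mm.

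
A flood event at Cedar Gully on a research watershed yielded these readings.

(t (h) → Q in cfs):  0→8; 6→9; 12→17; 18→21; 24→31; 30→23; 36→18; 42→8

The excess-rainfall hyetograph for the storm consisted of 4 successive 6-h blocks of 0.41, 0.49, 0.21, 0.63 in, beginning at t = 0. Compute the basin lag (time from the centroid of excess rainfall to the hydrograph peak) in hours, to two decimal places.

Centroid of excess rainfall: t_c = Σ P_i·t̄_i / ΣP_i = 12.6552 h (block centres at 3, 9, 15, 21 h).
Hydrograph peak occurs at t = 24 h, so basin lag t_L = 24 − 12.6552 = 11.34 h.

t_L ≈ 11.34 h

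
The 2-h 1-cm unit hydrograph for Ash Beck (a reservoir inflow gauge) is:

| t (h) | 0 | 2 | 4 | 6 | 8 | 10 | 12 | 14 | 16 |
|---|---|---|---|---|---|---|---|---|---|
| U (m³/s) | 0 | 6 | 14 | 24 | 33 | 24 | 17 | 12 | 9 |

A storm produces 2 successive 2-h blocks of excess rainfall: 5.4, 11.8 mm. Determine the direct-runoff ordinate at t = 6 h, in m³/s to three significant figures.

Q ≈ 29.5 m³/s

By discrete convolution, Q_j = Σ (P_i / 10 mm) · U_{j−i}.
At t = 6 h (j=3): Q = (5.4/10)·24 + (11.8/10)·14 = 29.5 m³/s.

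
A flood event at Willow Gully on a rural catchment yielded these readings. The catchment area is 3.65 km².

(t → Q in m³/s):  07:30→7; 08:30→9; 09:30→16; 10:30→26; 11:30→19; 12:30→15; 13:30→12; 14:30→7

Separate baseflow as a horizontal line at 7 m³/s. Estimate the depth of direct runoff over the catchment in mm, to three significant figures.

Direct runoff: 0.0, 2.0, 9.0, 19.0, 12.0, 8.0, 5.0, 0.0 m³/s; ΣQ_DR = 55.00 m³/s.
V = ΣQ_DR · Δt = 55.00 × 3600 s = 1.980 × 10^5 m³.
Over A = 3.65 km², depth = V / A = 54.2 mm.

d ≈ 54.2 mm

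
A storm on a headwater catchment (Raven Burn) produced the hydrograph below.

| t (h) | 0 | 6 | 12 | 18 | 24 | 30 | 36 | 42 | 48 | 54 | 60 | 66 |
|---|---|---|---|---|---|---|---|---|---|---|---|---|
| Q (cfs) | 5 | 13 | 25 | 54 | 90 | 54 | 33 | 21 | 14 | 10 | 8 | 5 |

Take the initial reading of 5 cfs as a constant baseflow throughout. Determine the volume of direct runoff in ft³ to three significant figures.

Direct-runoff ordinates (Q − Q_b): 0.0, 8.0, 20.0, 49.0, 85.0, 49.0, 28.0, 16.0, 9.0, 5.0, 3.0, 0.0 cfs.
ΣQ_DR = 272.0 cfs.
With Δt = 6 h = 21600 s, V = ΣQ_DR · Δt = 272.0 × 21600 = 5.88 × 10^6 ft³.

V ≈ 5.88 × 10^6 ft³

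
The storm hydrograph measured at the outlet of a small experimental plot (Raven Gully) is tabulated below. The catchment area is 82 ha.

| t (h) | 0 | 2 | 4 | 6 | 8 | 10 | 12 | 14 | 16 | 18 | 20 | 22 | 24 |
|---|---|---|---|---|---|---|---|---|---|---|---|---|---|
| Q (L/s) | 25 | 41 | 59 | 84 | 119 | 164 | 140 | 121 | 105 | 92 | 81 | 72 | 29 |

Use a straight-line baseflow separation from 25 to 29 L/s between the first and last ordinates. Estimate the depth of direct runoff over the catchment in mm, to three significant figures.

d ≈ 6.86 mm

Direct runoff: 0.00, 15.67, 33.33, 58.00, 92.67, 137.33, 113.00, 93.67, 77.33, 64.00, 52.67, 43.33, 0.00 L/s; ΣQ_DR = 781.0 L/s.
V = ΣQ_DR · Δt = 781.0 × 7200 s = 5.623 × 10^6 L.
Over A = 82 ha, depth = V / A = 6.86 mm.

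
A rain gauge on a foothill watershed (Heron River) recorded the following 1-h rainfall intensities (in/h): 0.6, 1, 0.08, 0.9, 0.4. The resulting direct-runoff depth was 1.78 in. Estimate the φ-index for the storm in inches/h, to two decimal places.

φ ≈ 0.28 in/h

Only the 4 blocks with intensity above φ contribute runoff: 0.6, 1, 0.9, 0.4 in/h.
Σ(I−φ)·Δt = d  ⇒  (0.6+1+0.9+0.4 − 4φ)·1 = 1.78
φ = (2.900 − 1.78/1) / 4 = 0.28 in/h.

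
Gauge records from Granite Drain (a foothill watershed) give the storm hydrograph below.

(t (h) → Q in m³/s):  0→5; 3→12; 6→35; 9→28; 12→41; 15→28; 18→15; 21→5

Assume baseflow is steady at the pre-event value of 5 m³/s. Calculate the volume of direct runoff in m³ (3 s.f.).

V ≈ 1.39 × 10^6 m³

Direct-runoff ordinates (Q − Q_b): 0.0, 7.0, 30.0, 23.0, 36.0, 23.0, 10.0, 0.0 m³/s.
ΣQ_DR = 129.0 m³/s.
With Δt = 3 h = 10800 s, V = ΣQ_DR · Δt = 129.0 × 10800 = 1.39 × 10^6 m³.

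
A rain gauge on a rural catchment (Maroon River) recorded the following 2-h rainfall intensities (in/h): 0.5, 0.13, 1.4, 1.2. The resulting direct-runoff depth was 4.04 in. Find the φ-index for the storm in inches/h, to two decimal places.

φ ≈ 0.36 in/h

Only the 3 blocks with intensity above φ contribute runoff: 0.5, 1.4, 1.2 in/h.
Σ(I−φ)·Δt = d  ⇒  (0.5+1.4+1.2 − 3φ)·2 = 4.04
φ = (3.100 − 4.04/2) / 3 = 0.36 in/h.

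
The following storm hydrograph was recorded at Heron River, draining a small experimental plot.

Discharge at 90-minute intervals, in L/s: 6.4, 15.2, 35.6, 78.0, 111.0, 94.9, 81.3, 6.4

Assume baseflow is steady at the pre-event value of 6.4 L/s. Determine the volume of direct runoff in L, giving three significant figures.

Direct-runoff ordinates (Q − Q_b): 0.0, 8.8, 29.2, 71.6, 104.6, 88.5, 74.9, 0.0 L/s.
ΣQ_DR = 377.6 L/s.
With Δt = 1.5 h = 5400 s, V = ΣQ_DR · Δt = 377.6 × 5400 = 2.04 × 10^6 L.

V ≈ 2.04 × 10^6 L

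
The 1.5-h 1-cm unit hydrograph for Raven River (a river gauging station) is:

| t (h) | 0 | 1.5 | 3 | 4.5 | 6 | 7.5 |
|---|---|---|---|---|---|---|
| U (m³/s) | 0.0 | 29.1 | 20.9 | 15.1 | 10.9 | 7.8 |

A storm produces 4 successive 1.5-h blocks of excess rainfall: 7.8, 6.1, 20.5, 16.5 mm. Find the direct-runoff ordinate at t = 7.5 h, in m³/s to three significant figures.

By discrete convolution, Q_j = Σ (P_i / 10 mm) · U_{j−i}.
At t = 7.5 h (j=5): Q = (7.8/10)·7.8 + (6.1/10)·10.9 + (20.5/10)·15.1 + (16.5/10)·20.9 = 78.2 m³/s.

Q ≈ 78.2 m³/s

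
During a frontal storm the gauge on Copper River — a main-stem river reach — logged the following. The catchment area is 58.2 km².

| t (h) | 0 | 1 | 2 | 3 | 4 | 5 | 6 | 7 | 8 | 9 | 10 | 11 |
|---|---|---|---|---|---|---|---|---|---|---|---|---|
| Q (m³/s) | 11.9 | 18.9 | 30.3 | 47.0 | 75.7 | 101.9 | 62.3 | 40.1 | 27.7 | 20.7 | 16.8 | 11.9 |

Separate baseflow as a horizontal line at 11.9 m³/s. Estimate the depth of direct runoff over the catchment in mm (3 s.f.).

d ≈ 19.9 mm

Direct runoff: 0.0, 7.0, 18.4, 35.1, 63.8, 90.0, 50.4, 28.2, 15.8, 8.8, 4.9, 0.0 m³/s; ΣQ_DR = 322.4 m³/s.
V = ΣQ_DR · Δt = 322.4 × 3600 s = 1.161 × 10^6 m³.
Over A = 58.2 km², depth = V / A = 19.9 mm.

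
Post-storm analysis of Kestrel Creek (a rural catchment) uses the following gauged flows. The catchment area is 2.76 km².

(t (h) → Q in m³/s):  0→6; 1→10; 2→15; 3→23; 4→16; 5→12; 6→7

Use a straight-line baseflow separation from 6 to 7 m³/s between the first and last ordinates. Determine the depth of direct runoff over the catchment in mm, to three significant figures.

d ≈ 56.7 mm

Direct runoff: 0.00, 3.83, 8.67, 16.50, 9.33, 5.17, 0.00 m³/s; ΣQ_DR = 43.50 m³/s.
V = ΣQ_DR · Δt = 43.50 × 3600 s = 1.566 × 10^5 m³.
Over A = 2.76 km², depth = V / A = 56.7 mm.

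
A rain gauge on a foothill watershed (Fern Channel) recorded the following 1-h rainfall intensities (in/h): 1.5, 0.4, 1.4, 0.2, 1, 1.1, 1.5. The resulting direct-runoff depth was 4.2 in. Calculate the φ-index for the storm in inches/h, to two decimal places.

φ ≈ 0.46 in/h

Only the 5 blocks with intensity above φ contribute runoff: 1.5, 1.4, 1, 1.1, 1.5 in/h.
Σ(I−φ)·Δt = d  ⇒  (1.5+1.4+1+1.1+1.5 − 5φ)·1 = 4.2
φ = (6.500 − 4.2/1) / 5 = 0.46 in/h.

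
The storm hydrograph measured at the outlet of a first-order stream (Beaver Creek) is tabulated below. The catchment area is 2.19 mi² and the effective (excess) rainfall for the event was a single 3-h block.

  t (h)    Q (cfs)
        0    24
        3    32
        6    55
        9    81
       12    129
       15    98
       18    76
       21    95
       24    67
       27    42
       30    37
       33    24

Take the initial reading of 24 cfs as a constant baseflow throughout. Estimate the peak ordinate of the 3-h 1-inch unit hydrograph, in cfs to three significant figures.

Direct runoff: 0.0, 8.0, 31.0, 57.0, 105.0, 74.0, 52.0, 71.0, 43.0, 18.0, 13.0, 0.0 cfs; ΣQ_DR = 472.0 cfs, peak = 105.0 cfs.
Runoff depth d = ΣQ_DR·Δt / A = 472.0 × 10800 / (2.19 mi²) = 1.002 in.
The 1-inch UH is the DRH scaled by (1 in)/d, so U_p = 105.0 × 1/1.002 = 105 cfs.

U_p ≈ 105 cfs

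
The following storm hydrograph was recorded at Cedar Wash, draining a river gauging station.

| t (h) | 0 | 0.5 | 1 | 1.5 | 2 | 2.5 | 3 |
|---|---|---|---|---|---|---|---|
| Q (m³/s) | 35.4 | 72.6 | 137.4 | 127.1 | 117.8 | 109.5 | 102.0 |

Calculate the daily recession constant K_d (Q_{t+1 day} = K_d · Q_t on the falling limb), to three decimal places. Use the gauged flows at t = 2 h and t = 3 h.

K_d ≈ 0.032

Between t = 2 h and t = 3 h the flow falls from 117.8 to 102.0 m³/s over 2×0.5 h = 1 h.
Per-interval ratio K = (102.0/117.8)^(1/2) = 0.9305; K_d = K^(24/0.5) = 0.032.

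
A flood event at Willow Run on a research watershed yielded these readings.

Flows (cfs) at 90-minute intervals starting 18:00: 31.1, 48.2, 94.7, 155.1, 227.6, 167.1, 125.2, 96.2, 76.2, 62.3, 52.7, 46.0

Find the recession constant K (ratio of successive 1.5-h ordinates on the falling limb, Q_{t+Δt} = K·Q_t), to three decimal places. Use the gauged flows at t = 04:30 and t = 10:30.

Using the recession-limb readings at t = 04:30 and t = 10:30: Q falls from 96.2 to 46.0 cfs over 4 intervals.
K = (Q₂/Q₁)^(1/4) = (46.0/96.2)^(1/4) = 0.832.

K ≈ 0.832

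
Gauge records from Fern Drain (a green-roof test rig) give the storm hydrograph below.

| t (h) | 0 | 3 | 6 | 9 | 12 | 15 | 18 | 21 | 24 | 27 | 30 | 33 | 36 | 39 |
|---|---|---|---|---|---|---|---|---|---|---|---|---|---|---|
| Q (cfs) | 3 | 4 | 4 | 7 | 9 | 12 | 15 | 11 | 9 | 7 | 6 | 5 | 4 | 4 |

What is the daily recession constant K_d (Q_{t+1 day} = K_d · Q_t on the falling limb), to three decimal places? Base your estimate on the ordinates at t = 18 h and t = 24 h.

Between t = 18 h and t = 24 h the flow falls from 15 to 9 cfs over 2×3 h = 6 h.
Per-interval ratio K = (9/15)^(1/2) = 0.7746; K_d = K^(24/3) = 0.130.

K_d ≈ 0.130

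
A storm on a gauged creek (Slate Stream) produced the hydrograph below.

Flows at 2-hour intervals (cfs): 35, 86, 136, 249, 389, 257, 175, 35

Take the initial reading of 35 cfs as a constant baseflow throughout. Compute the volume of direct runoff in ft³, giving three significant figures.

Direct-runoff ordinates (Q − Q_b): 0.0, 51.0, 101.0, 214.0, 354.0, 222.0, 140.0, 0.0 cfs.
ΣQ_DR = 1082 cfs.
With Δt = 2 h = 7200 s, V = ΣQ_DR · Δt = 1082 × 7200 = 7.79 × 10^6 ft³.

V ≈ 7.79 × 10^6 ft³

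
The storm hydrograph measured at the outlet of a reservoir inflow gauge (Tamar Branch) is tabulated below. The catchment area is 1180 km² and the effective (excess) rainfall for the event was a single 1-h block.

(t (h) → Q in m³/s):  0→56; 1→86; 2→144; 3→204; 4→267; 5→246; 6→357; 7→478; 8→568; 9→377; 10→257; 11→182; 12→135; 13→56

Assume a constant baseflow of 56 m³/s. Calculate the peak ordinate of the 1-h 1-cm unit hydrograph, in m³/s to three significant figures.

U_p ≈ 638 m³/s

Direct runoff: 0.0, 30.0, 88.0, 148.0, 211.0, 190.0, 301.0, 422.0, 512.0, 321.0, 201.0, 126.0, 79.0, 0.0 m³/s; ΣQ_DR = 2629 m³/s, peak = 512.0 m³/s.
Runoff depth d = ΣQ_DR·Δt / A = 2629 × 3600 / (1180 km²) = 8.021 mm.
The 1-cm UH is the DRH scaled by (10 mm)/d, so U_p = 512.0 × 10/8.021 = 638 m³/s.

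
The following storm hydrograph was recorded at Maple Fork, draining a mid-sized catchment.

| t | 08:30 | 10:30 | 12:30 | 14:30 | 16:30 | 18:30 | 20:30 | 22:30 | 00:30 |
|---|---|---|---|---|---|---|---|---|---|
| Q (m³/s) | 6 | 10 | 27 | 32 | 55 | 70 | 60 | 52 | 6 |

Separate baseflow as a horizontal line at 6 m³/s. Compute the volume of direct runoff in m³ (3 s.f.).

V ≈ 1.90 × 10^6 m³

Direct-runoff ordinates (Q − Q_b): 0.0, 4.0, 21.0, 26.0, 49.0, 64.0, 54.0, 46.0, 0.0 m³/s.
ΣQ_DR = 264.0 m³/s.
With Δt = 2 h = 7200 s, V = ΣQ_DR · Δt = 264.0 × 7200 = 1.90 × 10^6 m³.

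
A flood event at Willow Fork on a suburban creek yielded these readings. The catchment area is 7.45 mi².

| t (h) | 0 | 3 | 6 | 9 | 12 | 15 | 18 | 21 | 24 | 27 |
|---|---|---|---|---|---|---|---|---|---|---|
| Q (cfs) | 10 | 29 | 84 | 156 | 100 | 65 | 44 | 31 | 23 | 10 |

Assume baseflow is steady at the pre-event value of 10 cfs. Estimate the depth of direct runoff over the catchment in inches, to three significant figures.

Direct runoff: 0.0, 19.0, 74.0, 146.0, 90.0, 55.0, 34.0, 21.0, 13.0, 0.0 cfs; ΣQ_DR = 452.0 cfs.
V = ΣQ_DR · Δt = 452.0 × 10800 s = 4.882 × 10^6 ft³.
Over A = 7.45 mi², depth = V / A = 0.282 in.

d ≈ 0.282 in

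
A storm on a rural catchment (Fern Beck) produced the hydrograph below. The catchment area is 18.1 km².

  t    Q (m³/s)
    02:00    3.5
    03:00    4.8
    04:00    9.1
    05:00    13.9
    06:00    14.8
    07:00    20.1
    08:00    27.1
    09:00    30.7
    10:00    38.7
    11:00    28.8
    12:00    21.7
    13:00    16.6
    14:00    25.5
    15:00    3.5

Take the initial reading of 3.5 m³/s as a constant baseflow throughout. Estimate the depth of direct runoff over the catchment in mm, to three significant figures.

Direct runoff: 0.0, 1.3, 5.6, 10.4, 11.3, 16.6, 23.6, 27.2, 35.2, 25.3, 18.2, 13.1, 22.0, 0.0 m³/s; ΣQ_DR = 209.8 m³/s.
V = ΣQ_DR · Δt = 209.8 × 3600 s = 7.553 × 10^5 m³.
Over A = 18.1 km², depth = V / A = 41.7 mm.

d ≈ 41.7 mm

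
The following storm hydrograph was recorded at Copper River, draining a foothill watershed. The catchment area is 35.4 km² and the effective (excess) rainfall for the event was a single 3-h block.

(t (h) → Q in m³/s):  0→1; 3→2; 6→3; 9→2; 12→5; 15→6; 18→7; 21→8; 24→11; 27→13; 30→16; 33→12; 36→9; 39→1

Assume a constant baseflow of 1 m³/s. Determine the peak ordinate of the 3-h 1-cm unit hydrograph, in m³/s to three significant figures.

Direct runoff: 0.0, 1.0, 2.0, 1.0, 4.0, 5.0, 6.0, 7.0, 10.0, 12.0, 15.0, 11.0, 8.0, 0.0 m³/s; ΣQ_DR = 82.00 m³/s, peak = 15.0 m³/s.
Runoff depth d = ΣQ_DR·Δt / A = 82.00 × 10800 / (35.4 km²) = 25.02 mm.
The 1-cm UH is the DRH scaled by (10 mm)/d, so U_p = 15.0 × 10/25.02 = 6.00 m³/s.

U_p ≈ 6.00 m³/s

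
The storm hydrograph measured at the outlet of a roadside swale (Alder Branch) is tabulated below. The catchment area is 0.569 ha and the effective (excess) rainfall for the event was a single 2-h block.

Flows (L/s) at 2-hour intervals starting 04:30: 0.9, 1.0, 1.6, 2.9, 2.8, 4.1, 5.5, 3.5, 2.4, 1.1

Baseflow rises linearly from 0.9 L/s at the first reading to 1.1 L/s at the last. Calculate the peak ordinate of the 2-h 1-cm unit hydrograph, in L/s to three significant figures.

Direct runoff: 0.00, 0.08, 0.66, 1.93, 1.81, 3.09, 4.47, 2.44, 1.32, 0.00 L/s; ΣQ_DR = 15.80 L/s, peak = 4.47 L/s.
Runoff depth d = ΣQ_DR·Δt / A = 15.80 × 7200 / (0.569 ha) = 19.99 mm.
The 1-cm UH is the DRH scaled by (10 mm)/d, so U_p = 4.47 × 10/19.99 = 2.23 L/s.

U_p ≈ 2.23 L/s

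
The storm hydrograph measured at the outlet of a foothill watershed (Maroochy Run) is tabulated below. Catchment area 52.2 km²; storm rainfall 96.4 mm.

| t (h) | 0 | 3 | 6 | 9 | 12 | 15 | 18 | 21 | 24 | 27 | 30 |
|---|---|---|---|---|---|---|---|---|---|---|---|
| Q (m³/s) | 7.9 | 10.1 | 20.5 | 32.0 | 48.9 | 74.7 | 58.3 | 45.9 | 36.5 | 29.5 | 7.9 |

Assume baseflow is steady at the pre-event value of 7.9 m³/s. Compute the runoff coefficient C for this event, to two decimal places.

ΣQ_DR = 285.3 m³/s; V = ΣQ_DR·Δt = 3.081 × 10^6 m³.
Runoff depth d = V / A = 59.03 mm.
C = d / P = 59.03 / 96.4 = 0.61.

C ≈ 0.61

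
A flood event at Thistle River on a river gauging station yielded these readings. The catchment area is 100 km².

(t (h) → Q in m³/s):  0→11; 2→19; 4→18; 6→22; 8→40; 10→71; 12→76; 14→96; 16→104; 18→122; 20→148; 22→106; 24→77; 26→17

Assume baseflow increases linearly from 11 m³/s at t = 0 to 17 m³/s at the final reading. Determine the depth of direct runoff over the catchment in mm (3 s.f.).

d ≈ 52.6 mm

Direct runoff: 0.00, 7.54, 6.08, 9.62, 27.15, 57.69, 62.23, 81.77, 89.31, 106.85, 132.38, 89.92, 60.46, 0.00 m³/s; ΣQ_DR = 731.0 m³/s.
V = ΣQ_DR · Δt = 731.0 × 7200 s = 5.263 × 10^6 m³.
Over A = 100 km², depth = V / A = 52.6 mm.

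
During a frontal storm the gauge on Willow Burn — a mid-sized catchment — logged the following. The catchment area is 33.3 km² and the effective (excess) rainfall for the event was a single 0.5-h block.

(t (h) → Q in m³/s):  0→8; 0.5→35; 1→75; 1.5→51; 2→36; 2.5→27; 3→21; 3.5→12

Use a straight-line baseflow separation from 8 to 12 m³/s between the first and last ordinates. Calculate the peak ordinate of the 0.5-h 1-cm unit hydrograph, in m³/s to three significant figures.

Direct runoff: 0.00, 26.43, 65.86, 41.29, 25.71, 16.14, 9.57, 0.00 m³/s; ΣQ_DR = 185.0 m³/s, peak = 65.86 m³/s.
Runoff depth d = ΣQ_DR·Δt / A = 185.0 × 1800 / (33.3 km²) = 10.00 mm.
The 1-cm UH is the DRH scaled by (10 mm)/d, so U_p = 65.86 × 10/10.00 = 65.9 m³/s.

U_p ≈ 65.9 m³/s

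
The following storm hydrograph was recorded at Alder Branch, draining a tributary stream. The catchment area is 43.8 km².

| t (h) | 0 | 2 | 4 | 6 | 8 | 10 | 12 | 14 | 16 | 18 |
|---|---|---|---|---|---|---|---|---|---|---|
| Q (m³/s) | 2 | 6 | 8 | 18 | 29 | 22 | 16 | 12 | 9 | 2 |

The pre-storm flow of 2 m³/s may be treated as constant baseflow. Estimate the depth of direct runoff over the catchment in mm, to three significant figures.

Direct runoff: 0.0, 4.0, 6.0, 16.0, 27.0, 20.0, 14.0, 10.0, 7.0, 0.0 m³/s; ΣQ_DR = 104.0 m³/s.
V = ΣQ_DR · Δt = 104.0 × 7200 s = 7.488 × 10^5 m³.
Over A = 43.8 km², depth = V / A = 17.1 mm.

d ≈ 17.1 mm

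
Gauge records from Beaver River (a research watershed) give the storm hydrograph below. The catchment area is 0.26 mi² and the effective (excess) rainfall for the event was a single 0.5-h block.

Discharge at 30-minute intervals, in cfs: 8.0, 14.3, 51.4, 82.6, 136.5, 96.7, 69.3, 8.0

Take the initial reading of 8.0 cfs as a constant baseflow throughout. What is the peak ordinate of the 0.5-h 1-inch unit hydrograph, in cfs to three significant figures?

U_p ≈ 107 cfs

Direct runoff: 0.0, 6.3, 43.4, 74.6, 128.5, 88.7, 61.3, 0.0 cfs; ΣQ_DR = 402.8 cfs, peak = 128.5 cfs.
Runoff depth d = ΣQ_DR·Δt / A = 402.8 × 1800 / (0.26 mi²) = 1.200 in.
The 1-inch UH is the DRH scaled by (1 in)/d, so U_p = 128.5 × 1/1.200 = 107 cfs.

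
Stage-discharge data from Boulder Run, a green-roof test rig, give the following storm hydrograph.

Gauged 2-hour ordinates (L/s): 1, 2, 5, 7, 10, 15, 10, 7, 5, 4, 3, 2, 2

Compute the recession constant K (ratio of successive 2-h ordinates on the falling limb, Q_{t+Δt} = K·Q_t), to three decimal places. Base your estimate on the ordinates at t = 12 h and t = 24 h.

K ≈ 0.765

Using the recession-limb readings at t = 12 h and t = 24 h: Q falls from 10 to 2 L/s over 6 intervals.
K = (Q₂/Q₁)^(1/6) = (2/10)^(1/6) = 0.765.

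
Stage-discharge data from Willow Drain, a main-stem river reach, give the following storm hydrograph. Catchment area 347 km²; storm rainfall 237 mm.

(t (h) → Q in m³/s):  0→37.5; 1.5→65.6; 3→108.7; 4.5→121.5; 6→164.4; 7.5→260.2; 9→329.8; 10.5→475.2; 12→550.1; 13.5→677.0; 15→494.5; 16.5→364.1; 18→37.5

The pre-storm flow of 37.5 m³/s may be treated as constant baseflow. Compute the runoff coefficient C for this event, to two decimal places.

ΣQ_DR = 3199 m³/s; V = ΣQ_DR·Δt = 1.727 × 10^7 m³.
Runoff depth d = V / A = 49.78 mm.
C = d / P = 49.78 / 237 = 0.21.

C ≈ 0.21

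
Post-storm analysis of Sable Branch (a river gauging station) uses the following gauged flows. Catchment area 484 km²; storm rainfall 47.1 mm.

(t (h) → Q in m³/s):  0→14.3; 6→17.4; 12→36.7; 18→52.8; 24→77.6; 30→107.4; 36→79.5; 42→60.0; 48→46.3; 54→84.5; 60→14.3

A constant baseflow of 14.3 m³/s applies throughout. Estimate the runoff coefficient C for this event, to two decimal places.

C ≈ 0.41

ΣQ_DR = 433.5 m³/s; V = ΣQ_DR·Δt = 9.364 × 10^6 m³.
Runoff depth d = V / A = 19.35 mm.
C = d / P = 19.35 / 47.1 = 0.41.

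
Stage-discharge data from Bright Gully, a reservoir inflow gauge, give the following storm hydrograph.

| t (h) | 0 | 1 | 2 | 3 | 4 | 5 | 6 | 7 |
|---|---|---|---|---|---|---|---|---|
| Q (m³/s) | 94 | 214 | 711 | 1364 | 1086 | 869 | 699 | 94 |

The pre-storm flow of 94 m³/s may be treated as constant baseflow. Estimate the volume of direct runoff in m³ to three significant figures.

V ≈ 1.58 × 10^7 m³

Direct-runoff ordinates (Q − Q_b): 0.0, 120.0, 617.0, 1270.0, 992.0, 775.0, 605.0, 0.0 m³/s.
ΣQ_DR = 4379 m³/s.
With Δt = 1 h = 3600 s, V = ΣQ_DR · Δt = 4379 × 3600 = 1.58 × 10^7 m³.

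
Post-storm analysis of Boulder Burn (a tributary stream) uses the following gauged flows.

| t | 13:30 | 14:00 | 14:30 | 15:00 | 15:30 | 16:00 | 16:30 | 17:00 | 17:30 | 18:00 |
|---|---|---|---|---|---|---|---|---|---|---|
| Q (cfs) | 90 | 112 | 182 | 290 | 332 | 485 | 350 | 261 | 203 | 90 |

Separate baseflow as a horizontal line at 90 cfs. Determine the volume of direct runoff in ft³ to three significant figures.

V ≈ 2.69 × 10^6 ft³

Direct-runoff ordinates (Q − Q_b): 0.0, 22.0, 92.0, 200.0, 242.0, 395.0, 260.0, 171.0, 113.0, 0.0 cfs.
ΣQ_DR = 1495 cfs.
With Δt = 0.5 h = 1800 s, V = ΣQ_DR · Δt = 1495 × 1800 = 2.69 × 10^6 ft³.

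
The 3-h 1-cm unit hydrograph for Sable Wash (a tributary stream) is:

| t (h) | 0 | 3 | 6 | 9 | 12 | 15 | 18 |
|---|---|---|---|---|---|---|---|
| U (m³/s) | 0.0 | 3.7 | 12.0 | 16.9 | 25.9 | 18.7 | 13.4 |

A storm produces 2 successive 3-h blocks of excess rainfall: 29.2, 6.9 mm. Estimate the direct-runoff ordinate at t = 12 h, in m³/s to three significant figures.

Q ≈ 87.3 m³/s

By discrete convolution, Q_j = Σ (P_i / 10 mm) · U_{j−i}.
At t = 12 h (j=4): Q = (29.2/10)·25.9 + (6.9/10)·16.9 = 87.3 m³/s.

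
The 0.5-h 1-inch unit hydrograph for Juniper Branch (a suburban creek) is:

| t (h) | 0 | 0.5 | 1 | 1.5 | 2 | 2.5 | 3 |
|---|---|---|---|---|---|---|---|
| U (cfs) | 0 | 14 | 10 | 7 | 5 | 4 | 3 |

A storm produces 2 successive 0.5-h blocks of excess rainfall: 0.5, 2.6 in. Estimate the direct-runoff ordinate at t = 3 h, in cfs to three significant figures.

Q ≈ 11.9 cfs

By discrete convolution, Q_j = Σ (P_i / 1 in) · U_{j−i}.
At t = 3 h (j=6): Q = (0.5/1)·3 + (2.6/1)·4 = 11.9 cfs.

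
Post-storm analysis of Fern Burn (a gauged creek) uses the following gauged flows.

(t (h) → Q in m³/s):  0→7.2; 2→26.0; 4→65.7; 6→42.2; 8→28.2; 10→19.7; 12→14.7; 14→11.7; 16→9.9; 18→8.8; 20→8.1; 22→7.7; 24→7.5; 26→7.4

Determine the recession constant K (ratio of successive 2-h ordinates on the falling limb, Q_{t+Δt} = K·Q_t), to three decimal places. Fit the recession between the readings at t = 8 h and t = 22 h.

Using the recession-limb readings at t = 8 h and t = 22 h: Q falls from 28.2 to 7.7 m³/s over 7 intervals.
K = (Q₂/Q₁)^(1/7) = (7.7/28.2)^(1/7) = 0.831.

K ≈ 0.831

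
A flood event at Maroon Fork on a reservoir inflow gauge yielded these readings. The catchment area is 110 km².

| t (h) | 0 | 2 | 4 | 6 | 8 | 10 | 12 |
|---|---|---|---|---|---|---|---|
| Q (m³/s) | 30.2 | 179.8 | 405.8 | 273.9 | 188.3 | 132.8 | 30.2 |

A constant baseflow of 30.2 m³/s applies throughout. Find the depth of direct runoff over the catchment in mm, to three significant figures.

Direct runoff: 0.0, 149.6, 375.6, 243.7, 158.1, 102.6, 0.0 m³/s; ΣQ_DR = 1030 m³/s.
V = ΣQ_DR · Δt = 1030 × 7200 s = 7.413 × 10^6 m³.
Over A = 110 km², depth = V / A = 67.4 mm.

d ≈ 67.4 mm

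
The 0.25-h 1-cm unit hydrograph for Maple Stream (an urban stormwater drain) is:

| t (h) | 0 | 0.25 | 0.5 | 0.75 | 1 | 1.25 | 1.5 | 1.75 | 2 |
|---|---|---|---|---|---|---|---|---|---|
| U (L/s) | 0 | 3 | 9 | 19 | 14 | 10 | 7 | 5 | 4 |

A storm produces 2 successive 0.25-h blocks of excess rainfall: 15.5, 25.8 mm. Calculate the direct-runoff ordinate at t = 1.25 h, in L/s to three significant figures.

Q ≈ 51.6 L/s

By discrete convolution, Q_j = Σ (P_i / 10 mm) · U_{j−i}.
At t = 1.25 h (j=5): Q = (15.5/10)·10 + (25.8/10)·14 = 51.6 L/s.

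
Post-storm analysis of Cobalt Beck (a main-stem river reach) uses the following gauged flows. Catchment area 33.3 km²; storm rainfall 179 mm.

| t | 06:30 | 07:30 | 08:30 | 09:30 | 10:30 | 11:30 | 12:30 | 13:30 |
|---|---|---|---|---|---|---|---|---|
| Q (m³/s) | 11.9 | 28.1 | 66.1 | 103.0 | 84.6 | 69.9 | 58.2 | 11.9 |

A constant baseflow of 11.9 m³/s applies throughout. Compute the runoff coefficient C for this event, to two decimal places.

ΣQ_DR = 338.5 m³/s; V = ΣQ_DR·Δt = 1.219 × 10^6 m³.
Runoff depth d = V / A = 36.59 mm.
C = d / P = 36.59 / 179 = 0.20.

C ≈ 0.20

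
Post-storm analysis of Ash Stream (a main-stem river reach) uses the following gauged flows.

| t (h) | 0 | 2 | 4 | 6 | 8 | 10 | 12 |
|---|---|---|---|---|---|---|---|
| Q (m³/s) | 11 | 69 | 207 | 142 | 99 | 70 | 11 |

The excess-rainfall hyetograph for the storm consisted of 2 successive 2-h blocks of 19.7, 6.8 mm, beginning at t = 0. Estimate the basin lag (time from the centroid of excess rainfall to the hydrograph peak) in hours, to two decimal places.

t_L ≈ 2.49 h

Centroid of excess rainfall: t_c = Σ P_i·t̄_i / ΣP_i = 1.5132 h (block centres at 1, 3 h).
Hydrograph peak occurs at t = 4 h, so basin lag t_L = 4 − 1.5132 = 2.49 h.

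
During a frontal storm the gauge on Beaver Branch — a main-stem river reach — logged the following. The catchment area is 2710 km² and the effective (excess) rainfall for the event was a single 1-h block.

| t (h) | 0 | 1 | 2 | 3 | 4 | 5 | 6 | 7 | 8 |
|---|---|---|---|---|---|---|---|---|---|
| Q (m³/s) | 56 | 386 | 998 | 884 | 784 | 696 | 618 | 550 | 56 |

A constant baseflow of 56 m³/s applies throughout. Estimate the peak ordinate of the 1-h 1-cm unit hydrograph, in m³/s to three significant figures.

Direct runoff: 0.0, 330.0, 942.0, 828.0, 728.0, 640.0, 562.0, 494.0, 0.0 m³/s; ΣQ_DR = 4524 m³/s, peak = 942.0 m³/s.
Runoff depth d = ΣQ_DR·Δt / A = 4524 × 3600 / (2710 km²) = 6.010 mm.
The 1-cm UH is the DRH scaled by (10 mm)/d, so U_p = 942.0 × 10/6.010 = 1570 m³/s.

U_p ≈ 1570 m³/s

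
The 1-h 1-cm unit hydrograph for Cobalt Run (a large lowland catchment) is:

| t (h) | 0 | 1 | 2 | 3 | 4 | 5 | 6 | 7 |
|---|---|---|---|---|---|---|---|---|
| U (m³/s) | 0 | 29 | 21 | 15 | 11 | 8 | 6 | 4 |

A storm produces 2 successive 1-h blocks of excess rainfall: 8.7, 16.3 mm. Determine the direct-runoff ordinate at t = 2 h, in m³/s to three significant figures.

Q ≈ 65.5 m³/s

By discrete convolution, Q_j = Σ (P_i / 10 mm) · U_{j−i}.
At t = 2 h (j=2): Q = (8.7/10)·21 + (16.3/10)·29 = 65.5 m³/s.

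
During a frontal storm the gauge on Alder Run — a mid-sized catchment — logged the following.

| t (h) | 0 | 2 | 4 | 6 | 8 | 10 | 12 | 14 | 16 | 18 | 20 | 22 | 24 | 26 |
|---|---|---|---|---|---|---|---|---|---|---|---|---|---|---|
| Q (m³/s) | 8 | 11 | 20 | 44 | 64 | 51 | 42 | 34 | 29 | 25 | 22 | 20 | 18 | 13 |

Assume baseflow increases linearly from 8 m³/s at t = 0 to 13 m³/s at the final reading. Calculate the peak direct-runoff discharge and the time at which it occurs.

Q_p = 54.46 m³/s at t = 8 h

Subtracting baseflow gives direct-runoff ordinates: 0.00, 2.62, 11.23, 34.85, 54.46, 41.08, 31.69, 23.31, 17.92, 13.54, 10.15, 7.77, 5.38, 0.00 m³/s.
The maximum is 54.46 m³/s, occurring at the reading for t = 8 h.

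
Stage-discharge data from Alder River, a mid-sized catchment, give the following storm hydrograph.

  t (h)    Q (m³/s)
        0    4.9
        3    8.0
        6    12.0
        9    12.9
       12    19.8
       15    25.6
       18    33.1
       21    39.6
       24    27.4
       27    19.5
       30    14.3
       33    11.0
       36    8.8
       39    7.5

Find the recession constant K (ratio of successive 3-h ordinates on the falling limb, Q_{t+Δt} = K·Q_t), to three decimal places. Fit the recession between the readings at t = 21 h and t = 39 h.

Using the recession-limb readings at t = 21 h and t = 39 h: Q falls from 39.6 to 7.5 m³/s over 6 intervals.
K = (Q₂/Q₁)^(1/6) = (7.5/39.6)^(1/6) = 0.758.

K ≈ 0.758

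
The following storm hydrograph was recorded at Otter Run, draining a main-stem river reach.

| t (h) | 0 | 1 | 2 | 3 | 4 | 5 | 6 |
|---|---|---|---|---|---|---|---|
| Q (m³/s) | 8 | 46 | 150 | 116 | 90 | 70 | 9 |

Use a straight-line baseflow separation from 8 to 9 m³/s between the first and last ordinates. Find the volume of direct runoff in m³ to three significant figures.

V ≈ 1.55 × 10^6 m³

Direct-runoff ordinates (Q − Q_b): 0.00, 37.83, 141.67, 107.50, 81.33, 61.17, 0.00 m³/s.
ΣQ_DR = 429.5 m³/s.
With Δt = 1 h = 3600 s, V = ΣQ_DR · Δt = 429.5 × 3600 = 1.55 × 10^6 m³.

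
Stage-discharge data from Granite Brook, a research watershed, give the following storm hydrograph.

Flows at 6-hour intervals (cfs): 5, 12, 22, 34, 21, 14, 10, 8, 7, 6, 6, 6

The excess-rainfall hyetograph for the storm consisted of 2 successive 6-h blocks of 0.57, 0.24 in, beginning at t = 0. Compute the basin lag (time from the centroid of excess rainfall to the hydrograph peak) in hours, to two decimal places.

Centroid of excess rainfall: t_c = Σ P_i·t̄_i / ΣP_i = 4.7778 h (block centres at 3, 9 h).
Hydrograph peak occurs at t = 18 h, so basin lag t_L = 18 − 4.7778 = 13.22 h.

t_L ≈ 13.22 h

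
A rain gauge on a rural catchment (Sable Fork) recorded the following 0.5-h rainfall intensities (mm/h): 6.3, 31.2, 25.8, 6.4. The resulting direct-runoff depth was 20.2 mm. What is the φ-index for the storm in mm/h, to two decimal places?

Only the 2 blocks with intensity above φ contribute runoff: 31.2, 25.8 mm/h.
Σ(I−φ)·Δt = d  ⇒  (31.2+25.8 − 2φ)·0.5 = 20.2
φ = (57.00 − 20.2/0.5) / 2 = 8.30 mm/h.

φ ≈ 8.30 mm/h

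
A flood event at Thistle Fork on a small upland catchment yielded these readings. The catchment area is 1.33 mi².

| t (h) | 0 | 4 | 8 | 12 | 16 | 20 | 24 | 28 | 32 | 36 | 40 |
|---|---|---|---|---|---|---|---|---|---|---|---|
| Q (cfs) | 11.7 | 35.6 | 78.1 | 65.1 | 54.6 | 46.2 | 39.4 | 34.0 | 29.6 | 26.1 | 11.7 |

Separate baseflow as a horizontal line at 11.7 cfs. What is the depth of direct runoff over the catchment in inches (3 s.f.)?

Direct runoff: 0.0, 23.9, 66.4, 53.4, 42.9, 34.5, 27.7, 22.3, 17.9, 14.4, 0.0 cfs; ΣQ_DR = 303.4 cfs.
V = ΣQ_DR · Δt = 303.4 × 14400 s = 4.369 × 10^6 ft³.
Over A = 1.33 mi², depth = V / A = 1.41 in.

d ≈ 1.41 in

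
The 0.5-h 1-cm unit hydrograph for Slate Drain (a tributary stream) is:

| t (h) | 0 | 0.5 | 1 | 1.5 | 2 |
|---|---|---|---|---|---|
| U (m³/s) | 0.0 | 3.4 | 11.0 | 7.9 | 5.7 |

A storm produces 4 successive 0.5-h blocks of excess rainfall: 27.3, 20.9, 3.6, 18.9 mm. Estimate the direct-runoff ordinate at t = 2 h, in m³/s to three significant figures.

Q ≈ 42.5 m³/s

By discrete convolution, Q_j = Σ (P_i / 10 mm) · U_{j−i}.
At t = 2 h (j=4): Q = (27.3/10)·5.7 + (20.9/10)·7.9 + (3.6/10)·11.0 + (18.9/10)·3.4 = 42.5 m³/s.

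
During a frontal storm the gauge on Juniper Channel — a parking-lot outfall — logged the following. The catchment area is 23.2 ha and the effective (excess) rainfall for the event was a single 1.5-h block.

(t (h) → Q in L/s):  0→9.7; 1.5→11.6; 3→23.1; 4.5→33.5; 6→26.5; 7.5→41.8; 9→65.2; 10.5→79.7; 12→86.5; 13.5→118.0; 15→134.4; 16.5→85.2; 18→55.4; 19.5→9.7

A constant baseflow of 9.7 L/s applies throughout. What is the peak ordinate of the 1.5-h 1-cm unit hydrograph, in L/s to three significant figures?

Direct runoff: 0.0, 1.9, 13.4, 23.8, 16.8, 32.1, 55.5, 70.0, 76.8, 108.3, 124.7, 75.5, 45.7, 0.0 L/s; ΣQ_DR = 644.5 L/s, peak = 124.7 L/s.
Runoff depth d = ΣQ_DR·Δt / A = 644.5 × 5400 / (23.2 ha) = 15.00 mm.
The 1-cm UH is the DRH scaled by (10 mm)/d, so U_p = 124.7 × 10/15.00 = 83.1 L/s.

U_p ≈ 83.1 L/s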